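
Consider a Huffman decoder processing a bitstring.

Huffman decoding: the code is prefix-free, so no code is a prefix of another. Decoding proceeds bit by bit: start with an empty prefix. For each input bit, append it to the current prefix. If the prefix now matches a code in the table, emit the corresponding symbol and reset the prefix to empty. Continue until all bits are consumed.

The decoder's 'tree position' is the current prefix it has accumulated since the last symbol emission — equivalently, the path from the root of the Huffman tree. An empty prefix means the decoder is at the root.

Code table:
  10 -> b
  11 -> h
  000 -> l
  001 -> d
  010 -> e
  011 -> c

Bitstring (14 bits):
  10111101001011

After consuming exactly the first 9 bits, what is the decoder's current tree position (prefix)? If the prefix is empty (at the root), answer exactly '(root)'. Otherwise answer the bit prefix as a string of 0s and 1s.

Answer: (root)

Derivation:
Bit 0: prefix='1' (no match yet)
Bit 1: prefix='10' -> emit 'b', reset
Bit 2: prefix='1' (no match yet)
Bit 3: prefix='11' -> emit 'h', reset
Bit 4: prefix='1' (no match yet)
Bit 5: prefix='11' -> emit 'h', reset
Bit 6: prefix='0' (no match yet)
Bit 7: prefix='01' (no match yet)
Bit 8: prefix='010' -> emit 'e', reset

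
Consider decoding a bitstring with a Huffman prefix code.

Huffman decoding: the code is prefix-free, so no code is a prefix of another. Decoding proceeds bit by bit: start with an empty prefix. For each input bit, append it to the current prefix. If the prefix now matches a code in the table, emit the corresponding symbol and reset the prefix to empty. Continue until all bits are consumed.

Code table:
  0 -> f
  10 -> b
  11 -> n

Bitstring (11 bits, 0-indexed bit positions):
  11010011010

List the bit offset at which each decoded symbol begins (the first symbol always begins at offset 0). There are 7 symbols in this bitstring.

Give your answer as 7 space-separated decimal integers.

Answer: 0 2 3 5 6 8 9

Derivation:
Bit 0: prefix='1' (no match yet)
Bit 1: prefix='11' -> emit 'n', reset
Bit 2: prefix='0' -> emit 'f', reset
Bit 3: prefix='1' (no match yet)
Bit 4: prefix='10' -> emit 'b', reset
Bit 5: prefix='0' -> emit 'f', reset
Bit 6: prefix='1' (no match yet)
Bit 7: prefix='11' -> emit 'n', reset
Bit 8: prefix='0' -> emit 'f', reset
Bit 9: prefix='1' (no match yet)
Bit 10: prefix='10' -> emit 'b', reset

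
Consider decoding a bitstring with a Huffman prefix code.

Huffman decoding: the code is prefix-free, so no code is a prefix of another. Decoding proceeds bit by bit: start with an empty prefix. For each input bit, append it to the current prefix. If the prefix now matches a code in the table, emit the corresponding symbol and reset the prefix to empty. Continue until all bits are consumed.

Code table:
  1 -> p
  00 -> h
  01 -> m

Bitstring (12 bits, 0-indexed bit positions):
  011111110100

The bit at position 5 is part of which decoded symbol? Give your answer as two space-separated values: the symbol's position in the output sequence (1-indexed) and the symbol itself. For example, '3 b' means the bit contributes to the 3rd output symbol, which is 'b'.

Bit 0: prefix='0' (no match yet)
Bit 1: prefix='01' -> emit 'm', reset
Bit 2: prefix='1' -> emit 'p', reset
Bit 3: prefix='1' -> emit 'p', reset
Bit 4: prefix='1' -> emit 'p', reset
Bit 5: prefix='1' -> emit 'p', reset
Bit 6: prefix='1' -> emit 'p', reset
Bit 7: prefix='1' -> emit 'p', reset
Bit 8: prefix='0' (no match yet)
Bit 9: prefix='01' -> emit 'm', reset

Answer: 5 p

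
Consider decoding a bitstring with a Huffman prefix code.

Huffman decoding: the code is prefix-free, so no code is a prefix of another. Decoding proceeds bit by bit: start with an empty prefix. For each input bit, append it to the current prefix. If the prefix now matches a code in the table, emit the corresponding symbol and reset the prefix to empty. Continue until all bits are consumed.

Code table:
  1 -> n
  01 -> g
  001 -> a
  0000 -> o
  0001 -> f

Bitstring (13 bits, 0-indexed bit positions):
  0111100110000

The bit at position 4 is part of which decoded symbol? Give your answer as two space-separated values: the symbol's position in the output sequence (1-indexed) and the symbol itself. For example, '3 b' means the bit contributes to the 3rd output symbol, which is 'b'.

Bit 0: prefix='0' (no match yet)
Bit 1: prefix='01' -> emit 'g', reset
Bit 2: prefix='1' -> emit 'n', reset
Bit 3: prefix='1' -> emit 'n', reset
Bit 4: prefix='1' -> emit 'n', reset
Bit 5: prefix='0' (no match yet)
Bit 6: prefix='00' (no match yet)
Bit 7: prefix='001' -> emit 'a', reset
Bit 8: prefix='1' -> emit 'n', reset

Answer: 4 n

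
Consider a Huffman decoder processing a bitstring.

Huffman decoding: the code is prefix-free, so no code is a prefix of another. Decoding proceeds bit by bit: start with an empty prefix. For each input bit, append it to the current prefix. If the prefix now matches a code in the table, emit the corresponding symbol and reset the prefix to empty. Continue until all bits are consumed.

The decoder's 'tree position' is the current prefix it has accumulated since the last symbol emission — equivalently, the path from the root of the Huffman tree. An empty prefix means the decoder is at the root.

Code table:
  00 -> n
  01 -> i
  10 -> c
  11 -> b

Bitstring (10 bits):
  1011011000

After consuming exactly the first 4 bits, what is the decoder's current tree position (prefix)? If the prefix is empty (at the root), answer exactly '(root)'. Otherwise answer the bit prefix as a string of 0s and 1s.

Answer: (root)

Derivation:
Bit 0: prefix='1' (no match yet)
Bit 1: prefix='10' -> emit 'c', reset
Bit 2: prefix='1' (no match yet)
Bit 3: prefix='11' -> emit 'b', reset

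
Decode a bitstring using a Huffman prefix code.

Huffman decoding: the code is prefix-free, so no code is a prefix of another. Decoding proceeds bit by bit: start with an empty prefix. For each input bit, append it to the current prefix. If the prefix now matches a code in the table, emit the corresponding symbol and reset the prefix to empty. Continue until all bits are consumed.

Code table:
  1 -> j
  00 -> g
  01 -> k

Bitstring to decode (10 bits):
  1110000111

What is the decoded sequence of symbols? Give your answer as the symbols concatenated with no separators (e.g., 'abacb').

Bit 0: prefix='1' -> emit 'j', reset
Bit 1: prefix='1' -> emit 'j', reset
Bit 2: prefix='1' -> emit 'j', reset
Bit 3: prefix='0' (no match yet)
Bit 4: prefix='00' -> emit 'g', reset
Bit 5: prefix='0' (no match yet)
Bit 6: prefix='00' -> emit 'g', reset
Bit 7: prefix='1' -> emit 'j', reset
Bit 8: prefix='1' -> emit 'j', reset
Bit 9: prefix='1' -> emit 'j', reset

Answer: jjjggjjj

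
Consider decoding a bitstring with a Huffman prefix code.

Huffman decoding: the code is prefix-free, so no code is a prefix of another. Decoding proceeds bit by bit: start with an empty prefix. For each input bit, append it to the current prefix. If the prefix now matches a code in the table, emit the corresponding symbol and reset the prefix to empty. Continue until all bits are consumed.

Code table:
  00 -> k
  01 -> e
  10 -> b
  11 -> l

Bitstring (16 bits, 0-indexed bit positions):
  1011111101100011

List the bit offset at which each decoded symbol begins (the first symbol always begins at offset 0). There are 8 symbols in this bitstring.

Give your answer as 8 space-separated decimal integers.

Bit 0: prefix='1' (no match yet)
Bit 1: prefix='10' -> emit 'b', reset
Bit 2: prefix='1' (no match yet)
Bit 3: prefix='11' -> emit 'l', reset
Bit 4: prefix='1' (no match yet)
Bit 5: prefix='11' -> emit 'l', reset
Bit 6: prefix='1' (no match yet)
Bit 7: prefix='11' -> emit 'l', reset
Bit 8: prefix='0' (no match yet)
Bit 9: prefix='01' -> emit 'e', reset
Bit 10: prefix='1' (no match yet)
Bit 11: prefix='10' -> emit 'b', reset
Bit 12: prefix='0' (no match yet)
Bit 13: prefix='00' -> emit 'k', reset
Bit 14: prefix='1' (no match yet)
Bit 15: prefix='11' -> emit 'l', reset

Answer: 0 2 4 6 8 10 12 14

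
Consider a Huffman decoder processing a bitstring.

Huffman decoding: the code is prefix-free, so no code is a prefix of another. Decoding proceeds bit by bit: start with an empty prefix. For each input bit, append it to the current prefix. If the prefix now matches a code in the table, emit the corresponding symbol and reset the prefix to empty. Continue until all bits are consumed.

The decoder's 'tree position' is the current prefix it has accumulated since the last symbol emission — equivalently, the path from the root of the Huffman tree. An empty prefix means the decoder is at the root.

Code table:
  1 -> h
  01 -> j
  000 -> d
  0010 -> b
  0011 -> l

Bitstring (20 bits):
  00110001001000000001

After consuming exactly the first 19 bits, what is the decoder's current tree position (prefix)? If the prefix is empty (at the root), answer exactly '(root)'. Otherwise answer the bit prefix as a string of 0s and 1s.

Answer: 0

Derivation:
Bit 0: prefix='0' (no match yet)
Bit 1: prefix='00' (no match yet)
Bit 2: prefix='001' (no match yet)
Bit 3: prefix='0011' -> emit 'l', reset
Bit 4: prefix='0' (no match yet)
Bit 5: prefix='00' (no match yet)
Bit 6: prefix='000' -> emit 'd', reset
Bit 7: prefix='1' -> emit 'h', reset
Bit 8: prefix='0' (no match yet)
Bit 9: prefix='00' (no match yet)
Bit 10: prefix='001' (no match yet)
Bit 11: prefix='0010' -> emit 'b', reset
Bit 12: prefix='0' (no match yet)
Bit 13: prefix='00' (no match yet)
Bit 14: prefix='000' -> emit 'd', reset
Bit 15: prefix='0' (no match yet)
Bit 16: prefix='00' (no match yet)
Bit 17: prefix='000' -> emit 'd', reset
Bit 18: prefix='0' (no match yet)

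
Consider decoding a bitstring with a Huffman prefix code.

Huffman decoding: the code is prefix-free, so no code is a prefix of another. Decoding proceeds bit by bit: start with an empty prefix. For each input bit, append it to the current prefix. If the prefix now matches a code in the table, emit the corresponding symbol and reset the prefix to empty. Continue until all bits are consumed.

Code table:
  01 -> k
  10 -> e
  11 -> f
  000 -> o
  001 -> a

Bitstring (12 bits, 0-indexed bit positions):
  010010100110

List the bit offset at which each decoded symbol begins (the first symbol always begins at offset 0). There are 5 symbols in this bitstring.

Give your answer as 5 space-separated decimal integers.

Bit 0: prefix='0' (no match yet)
Bit 1: prefix='01' -> emit 'k', reset
Bit 2: prefix='0' (no match yet)
Bit 3: prefix='00' (no match yet)
Bit 4: prefix='001' -> emit 'a', reset
Bit 5: prefix='0' (no match yet)
Bit 6: prefix='01' -> emit 'k', reset
Bit 7: prefix='0' (no match yet)
Bit 8: prefix='00' (no match yet)
Bit 9: prefix='001' -> emit 'a', reset
Bit 10: prefix='1' (no match yet)
Bit 11: prefix='10' -> emit 'e', reset

Answer: 0 2 5 7 10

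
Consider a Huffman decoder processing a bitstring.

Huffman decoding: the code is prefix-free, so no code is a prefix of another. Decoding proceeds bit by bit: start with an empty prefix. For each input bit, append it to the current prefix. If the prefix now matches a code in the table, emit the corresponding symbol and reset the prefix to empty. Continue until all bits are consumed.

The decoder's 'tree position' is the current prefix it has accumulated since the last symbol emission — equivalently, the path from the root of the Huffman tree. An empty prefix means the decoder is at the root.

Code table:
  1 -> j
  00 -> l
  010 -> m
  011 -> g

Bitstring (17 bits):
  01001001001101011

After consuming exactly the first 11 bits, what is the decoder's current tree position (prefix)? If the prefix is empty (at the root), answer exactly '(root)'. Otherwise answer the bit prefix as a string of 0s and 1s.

Answer: 01

Derivation:
Bit 0: prefix='0' (no match yet)
Bit 1: prefix='01' (no match yet)
Bit 2: prefix='010' -> emit 'm', reset
Bit 3: prefix='0' (no match yet)
Bit 4: prefix='01' (no match yet)
Bit 5: prefix='010' -> emit 'm', reset
Bit 6: prefix='0' (no match yet)
Bit 7: prefix='01' (no match yet)
Bit 8: prefix='010' -> emit 'm', reset
Bit 9: prefix='0' (no match yet)
Bit 10: prefix='01' (no match yet)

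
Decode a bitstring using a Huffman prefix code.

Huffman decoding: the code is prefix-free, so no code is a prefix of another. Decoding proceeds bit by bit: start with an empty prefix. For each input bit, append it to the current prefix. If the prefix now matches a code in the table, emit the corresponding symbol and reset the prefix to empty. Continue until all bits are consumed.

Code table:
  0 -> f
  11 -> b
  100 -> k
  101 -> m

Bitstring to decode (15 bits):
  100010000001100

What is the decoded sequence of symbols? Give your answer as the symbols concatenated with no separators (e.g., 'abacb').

Answer: kfkffffbff

Derivation:
Bit 0: prefix='1' (no match yet)
Bit 1: prefix='10' (no match yet)
Bit 2: prefix='100' -> emit 'k', reset
Bit 3: prefix='0' -> emit 'f', reset
Bit 4: prefix='1' (no match yet)
Bit 5: prefix='10' (no match yet)
Bit 6: prefix='100' -> emit 'k', reset
Bit 7: prefix='0' -> emit 'f', reset
Bit 8: prefix='0' -> emit 'f', reset
Bit 9: prefix='0' -> emit 'f', reset
Bit 10: prefix='0' -> emit 'f', reset
Bit 11: prefix='1' (no match yet)
Bit 12: prefix='11' -> emit 'b', reset
Bit 13: prefix='0' -> emit 'f', reset
Bit 14: prefix='0' -> emit 'f', reset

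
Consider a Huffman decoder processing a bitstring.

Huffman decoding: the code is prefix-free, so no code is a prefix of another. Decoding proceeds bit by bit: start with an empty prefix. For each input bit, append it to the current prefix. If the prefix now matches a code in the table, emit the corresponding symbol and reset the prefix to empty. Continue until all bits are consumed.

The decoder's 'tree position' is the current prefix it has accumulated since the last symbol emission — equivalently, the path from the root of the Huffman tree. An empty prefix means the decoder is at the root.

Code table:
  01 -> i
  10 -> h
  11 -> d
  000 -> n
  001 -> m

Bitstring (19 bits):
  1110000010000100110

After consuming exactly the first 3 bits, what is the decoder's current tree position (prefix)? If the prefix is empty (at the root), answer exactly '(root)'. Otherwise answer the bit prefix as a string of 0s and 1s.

Answer: 1

Derivation:
Bit 0: prefix='1' (no match yet)
Bit 1: prefix='11' -> emit 'd', reset
Bit 2: prefix='1' (no match yet)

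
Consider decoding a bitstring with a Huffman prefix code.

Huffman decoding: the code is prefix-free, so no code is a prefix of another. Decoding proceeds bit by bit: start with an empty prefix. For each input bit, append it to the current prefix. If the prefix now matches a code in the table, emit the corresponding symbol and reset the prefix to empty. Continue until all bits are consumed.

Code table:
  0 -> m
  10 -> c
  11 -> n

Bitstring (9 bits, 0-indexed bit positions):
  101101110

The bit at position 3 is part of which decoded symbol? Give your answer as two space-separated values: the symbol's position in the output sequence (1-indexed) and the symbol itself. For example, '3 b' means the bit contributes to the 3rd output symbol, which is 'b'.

Answer: 2 n

Derivation:
Bit 0: prefix='1' (no match yet)
Bit 1: prefix='10' -> emit 'c', reset
Bit 2: prefix='1' (no match yet)
Bit 3: prefix='11' -> emit 'n', reset
Bit 4: prefix='0' -> emit 'm', reset
Bit 5: prefix='1' (no match yet)
Bit 6: prefix='11' -> emit 'n', reset
Bit 7: prefix='1' (no match yet)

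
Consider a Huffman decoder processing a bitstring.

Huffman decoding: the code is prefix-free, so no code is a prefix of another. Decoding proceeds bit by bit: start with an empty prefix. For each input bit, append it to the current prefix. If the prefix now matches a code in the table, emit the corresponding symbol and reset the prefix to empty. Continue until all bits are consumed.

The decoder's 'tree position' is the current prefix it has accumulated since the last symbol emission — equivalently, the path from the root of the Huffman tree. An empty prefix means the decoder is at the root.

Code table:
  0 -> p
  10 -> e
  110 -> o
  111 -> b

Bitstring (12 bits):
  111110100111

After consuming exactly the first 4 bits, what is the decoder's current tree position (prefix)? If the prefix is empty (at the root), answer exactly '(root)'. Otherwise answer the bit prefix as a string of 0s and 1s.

Bit 0: prefix='1' (no match yet)
Bit 1: prefix='11' (no match yet)
Bit 2: prefix='111' -> emit 'b', reset
Bit 3: prefix='1' (no match yet)

Answer: 1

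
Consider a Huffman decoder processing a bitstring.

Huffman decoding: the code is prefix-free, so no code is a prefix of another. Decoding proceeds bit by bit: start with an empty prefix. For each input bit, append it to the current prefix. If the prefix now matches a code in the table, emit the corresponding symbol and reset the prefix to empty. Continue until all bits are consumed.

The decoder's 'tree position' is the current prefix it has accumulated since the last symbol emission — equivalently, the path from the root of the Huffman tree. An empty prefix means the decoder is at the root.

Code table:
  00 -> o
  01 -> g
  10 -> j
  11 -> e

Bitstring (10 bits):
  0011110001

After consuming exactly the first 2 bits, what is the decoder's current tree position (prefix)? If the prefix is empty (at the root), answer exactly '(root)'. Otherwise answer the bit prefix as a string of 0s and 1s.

Bit 0: prefix='0' (no match yet)
Bit 1: prefix='00' -> emit 'o', reset

Answer: (root)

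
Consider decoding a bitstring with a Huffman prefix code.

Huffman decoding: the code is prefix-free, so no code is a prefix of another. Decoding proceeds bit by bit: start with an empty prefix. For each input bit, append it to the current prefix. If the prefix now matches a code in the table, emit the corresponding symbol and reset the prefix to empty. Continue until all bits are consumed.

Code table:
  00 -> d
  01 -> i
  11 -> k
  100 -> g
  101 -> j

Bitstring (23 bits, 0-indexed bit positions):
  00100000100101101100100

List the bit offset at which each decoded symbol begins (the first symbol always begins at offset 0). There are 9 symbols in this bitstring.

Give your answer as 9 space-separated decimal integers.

Answer: 0 2 5 7 9 11 14 17 20

Derivation:
Bit 0: prefix='0' (no match yet)
Bit 1: prefix='00' -> emit 'd', reset
Bit 2: prefix='1' (no match yet)
Bit 3: prefix='10' (no match yet)
Bit 4: prefix='100' -> emit 'g', reset
Bit 5: prefix='0' (no match yet)
Bit 6: prefix='00' -> emit 'd', reset
Bit 7: prefix='0' (no match yet)
Bit 8: prefix='01' -> emit 'i', reset
Bit 9: prefix='0' (no match yet)
Bit 10: prefix='00' -> emit 'd', reset
Bit 11: prefix='1' (no match yet)
Bit 12: prefix='10' (no match yet)
Bit 13: prefix='101' -> emit 'j', reset
Bit 14: prefix='1' (no match yet)
Bit 15: prefix='10' (no match yet)
Bit 16: prefix='101' -> emit 'j', reset
Bit 17: prefix='1' (no match yet)
Bit 18: prefix='10' (no match yet)
Bit 19: prefix='100' -> emit 'g', reset
Bit 20: prefix='1' (no match yet)
Bit 21: prefix='10' (no match yet)
Bit 22: prefix='100' -> emit 'g', reset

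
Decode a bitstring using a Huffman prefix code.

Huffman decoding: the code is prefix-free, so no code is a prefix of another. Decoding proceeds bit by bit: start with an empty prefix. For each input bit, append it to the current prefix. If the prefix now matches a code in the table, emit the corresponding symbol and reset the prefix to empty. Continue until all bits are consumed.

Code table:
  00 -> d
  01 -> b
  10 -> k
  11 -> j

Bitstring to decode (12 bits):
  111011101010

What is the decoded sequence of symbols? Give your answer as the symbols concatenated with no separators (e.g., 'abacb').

Answer: jkjkkk

Derivation:
Bit 0: prefix='1' (no match yet)
Bit 1: prefix='11' -> emit 'j', reset
Bit 2: prefix='1' (no match yet)
Bit 3: prefix='10' -> emit 'k', reset
Bit 4: prefix='1' (no match yet)
Bit 5: prefix='11' -> emit 'j', reset
Bit 6: prefix='1' (no match yet)
Bit 7: prefix='10' -> emit 'k', reset
Bit 8: prefix='1' (no match yet)
Bit 9: prefix='10' -> emit 'k', reset
Bit 10: prefix='1' (no match yet)
Bit 11: prefix='10' -> emit 'k', reset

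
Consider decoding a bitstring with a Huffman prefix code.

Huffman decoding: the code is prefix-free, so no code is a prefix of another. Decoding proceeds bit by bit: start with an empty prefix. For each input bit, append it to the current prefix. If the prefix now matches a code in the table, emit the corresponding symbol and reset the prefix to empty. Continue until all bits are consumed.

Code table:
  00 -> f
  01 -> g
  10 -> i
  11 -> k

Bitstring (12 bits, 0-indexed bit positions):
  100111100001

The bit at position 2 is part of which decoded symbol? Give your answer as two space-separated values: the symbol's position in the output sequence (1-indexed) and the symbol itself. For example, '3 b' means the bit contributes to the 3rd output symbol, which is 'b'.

Bit 0: prefix='1' (no match yet)
Bit 1: prefix='10' -> emit 'i', reset
Bit 2: prefix='0' (no match yet)
Bit 3: prefix='01' -> emit 'g', reset
Bit 4: prefix='1' (no match yet)
Bit 5: prefix='11' -> emit 'k', reset
Bit 6: prefix='1' (no match yet)

Answer: 2 g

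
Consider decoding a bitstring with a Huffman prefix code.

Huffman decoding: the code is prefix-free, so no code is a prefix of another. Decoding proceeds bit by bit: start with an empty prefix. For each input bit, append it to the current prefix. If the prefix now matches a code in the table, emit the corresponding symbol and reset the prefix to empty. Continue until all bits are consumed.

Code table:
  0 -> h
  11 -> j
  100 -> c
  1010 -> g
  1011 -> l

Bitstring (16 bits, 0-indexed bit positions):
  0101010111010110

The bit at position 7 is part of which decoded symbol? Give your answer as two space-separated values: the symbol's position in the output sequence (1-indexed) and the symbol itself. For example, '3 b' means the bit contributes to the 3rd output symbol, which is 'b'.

Answer: 3 l

Derivation:
Bit 0: prefix='0' -> emit 'h', reset
Bit 1: prefix='1' (no match yet)
Bit 2: prefix='10' (no match yet)
Bit 3: prefix='101' (no match yet)
Bit 4: prefix='1010' -> emit 'g', reset
Bit 5: prefix='1' (no match yet)
Bit 6: prefix='10' (no match yet)
Bit 7: prefix='101' (no match yet)
Bit 8: prefix='1011' -> emit 'l', reset
Bit 9: prefix='1' (no match yet)
Bit 10: prefix='10' (no match yet)
Bit 11: prefix='101' (no match yet)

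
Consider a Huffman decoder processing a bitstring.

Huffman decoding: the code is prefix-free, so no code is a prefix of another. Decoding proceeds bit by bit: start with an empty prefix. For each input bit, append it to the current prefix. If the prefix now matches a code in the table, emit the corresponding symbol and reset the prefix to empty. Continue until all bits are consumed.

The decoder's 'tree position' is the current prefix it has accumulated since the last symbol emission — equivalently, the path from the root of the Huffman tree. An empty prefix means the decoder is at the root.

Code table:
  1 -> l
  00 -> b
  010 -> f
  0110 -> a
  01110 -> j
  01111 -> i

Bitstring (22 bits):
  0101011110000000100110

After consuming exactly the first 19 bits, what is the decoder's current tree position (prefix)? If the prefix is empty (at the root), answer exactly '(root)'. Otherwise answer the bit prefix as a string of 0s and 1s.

Answer: 0

Derivation:
Bit 0: prefix='0' (no match yet)
Bit 1: prefix='01' (no match yet)
Bit 2: prefix='010' -> emit 'f', reset
Bit 3: prefix='1' -> emit 'l', reset
Bit 4: prefix='0' (no match yet)
Bit 5: prefix='01' (no match yet)
Bit 6: prefix='011' (no match yet)
Bit 7: prefix='0111' (no match yet)
Bit 8: prefix='01111' -> emit 'i', reset
Bit 9: prefix='0' (no match yet)
Bit 10: prefix='00' -> emit 'b', reset
Bit 11: prefix='0' (no match yet)
Bit 12: prefix='00' -> emit 'b', reset
Bit 13: prefix='0' (no match yet)
Bit 14: prefix='00' -> emit 'b', reset
Bit 15: prefix='0' (no match yet)
Bit 16: prefix='01' (no match yet)
Bit 17: prefix='010' -> emit 'f', reset
Bit 18: prefix='0' (no match yet)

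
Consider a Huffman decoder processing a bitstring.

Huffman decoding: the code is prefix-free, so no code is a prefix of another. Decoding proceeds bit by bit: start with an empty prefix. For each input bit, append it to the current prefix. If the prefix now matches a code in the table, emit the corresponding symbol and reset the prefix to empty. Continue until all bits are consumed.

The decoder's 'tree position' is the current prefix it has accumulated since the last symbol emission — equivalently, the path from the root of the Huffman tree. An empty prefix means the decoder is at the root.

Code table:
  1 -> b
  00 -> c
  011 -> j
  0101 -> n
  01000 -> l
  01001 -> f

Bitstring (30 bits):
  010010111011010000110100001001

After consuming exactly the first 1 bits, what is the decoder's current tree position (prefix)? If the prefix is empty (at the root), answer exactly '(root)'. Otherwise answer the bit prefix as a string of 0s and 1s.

Bit 0: prefix='0' (no match yet)

Answer: 0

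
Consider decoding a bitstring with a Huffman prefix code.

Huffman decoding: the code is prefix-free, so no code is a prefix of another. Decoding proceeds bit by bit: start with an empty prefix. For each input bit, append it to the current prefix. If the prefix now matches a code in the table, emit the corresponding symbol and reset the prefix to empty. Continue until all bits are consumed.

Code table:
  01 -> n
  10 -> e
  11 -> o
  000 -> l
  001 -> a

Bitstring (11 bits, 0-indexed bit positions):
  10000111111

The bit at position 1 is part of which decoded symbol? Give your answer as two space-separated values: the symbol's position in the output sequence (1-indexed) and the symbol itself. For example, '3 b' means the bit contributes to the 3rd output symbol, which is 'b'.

Answer: 1 e

Derivation:
Bit 0: prefix='1' (no match yet)
Bit 1: prefix='10' -> emit 'e', reset
Bit 2: prefix='0' (no match yet)
Bit 3: prefix='00' (no match yet)
Bit 4: prefix='000' -> emit 'l', reset
Bit 5: prefix='1' (no match yet)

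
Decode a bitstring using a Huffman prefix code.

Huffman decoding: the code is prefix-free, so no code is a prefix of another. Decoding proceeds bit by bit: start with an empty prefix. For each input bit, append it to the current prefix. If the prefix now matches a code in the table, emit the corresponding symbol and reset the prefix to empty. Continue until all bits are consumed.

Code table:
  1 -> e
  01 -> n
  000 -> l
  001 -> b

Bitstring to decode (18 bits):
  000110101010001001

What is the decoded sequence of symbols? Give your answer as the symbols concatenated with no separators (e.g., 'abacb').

Answer: leennnleb

Derivation:
Bit 0: prefix='0' (no match yet)
Bit 1: prefix='00' (no match yet)
Bit 2: prefix='000' -> emit 'l', reset
Bit 3: prefix='1' -> emit 'e', reset
Bit 4: prefix='1' -> emit 'e', reset
Bit 5: prefix='0' (no match yet)
Bit 6: prefix='01' -> emit 'n', reset
Bit 7: prefix='0' (no match yet)
Bit 8: prefix='01' -> emit 'n', reset
Bit 9: prefix='0' (no match yet)
Bit 10: prefix='01' -> emit 'n', reset
Bit 11: prefix='0' (no match yet)
Bit 12: prefix='00' (no match yet)
Bit 13: prefix='000' -> emit 'l', reset
Bit 14: prefix='1' -> emit 'e', reset
Bit 15: prefix='0' (no match yet)
Bit 16: prefix='00' (no match yet)
Bit 17: prefix='001' -> emit 'b', reset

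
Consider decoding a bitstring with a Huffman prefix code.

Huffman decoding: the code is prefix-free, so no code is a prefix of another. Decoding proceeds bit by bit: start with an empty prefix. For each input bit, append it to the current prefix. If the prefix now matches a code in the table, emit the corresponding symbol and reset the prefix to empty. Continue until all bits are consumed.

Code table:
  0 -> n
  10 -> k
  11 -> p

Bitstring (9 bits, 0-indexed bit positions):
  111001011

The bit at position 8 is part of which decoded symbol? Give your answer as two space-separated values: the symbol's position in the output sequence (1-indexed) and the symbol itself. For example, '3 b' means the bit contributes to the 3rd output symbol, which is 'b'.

Bit 0: prefix='1' (no match yet)
Bit 1: prefix='11' -> emit 'p', reset
Bit 2: prefix='1' (no match yet)
Bit 3: prefix='10' -> emit 'k', reset
Bit 4: prefix='0' -> emit 'n', reset
Bit 5: prefix='1' (no match yet)
Bit 6: prefix='10' -> emit 'k', reset
Bit 7: prefix='1' (no match yet)
Bit 8: prefix='11' -> emit 'p', reset

Answer: 5 p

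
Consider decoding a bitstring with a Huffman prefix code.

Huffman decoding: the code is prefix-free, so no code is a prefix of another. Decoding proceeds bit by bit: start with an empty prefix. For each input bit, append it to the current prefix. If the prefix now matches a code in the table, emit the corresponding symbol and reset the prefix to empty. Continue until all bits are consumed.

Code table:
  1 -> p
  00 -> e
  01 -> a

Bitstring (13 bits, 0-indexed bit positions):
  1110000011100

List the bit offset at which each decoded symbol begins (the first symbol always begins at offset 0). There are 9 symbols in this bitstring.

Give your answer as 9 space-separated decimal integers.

Answer: 0 1 2 3 5 7 9 10 11

Derivation:
Bit 0: prefix='1' -> emit 'p', reset
Bit 1: prefix='1' -> emit 'p', reset
Bit 2: prefix='1' -> emit 'p', reset
Bit 3: prefix='0' (no match yet)
Bit 4: prefix='00' -> emit 'e', reset
Bit 5: prefix='0' (no match yet)
Bit 6: prefix='00' -> emit 'e', reset
Bit 7: prefix='0' (no match yet)
Bit 8: prefix='01' -> emit 'a', reset
Bit 9: prefix='1' -> emit 'p', reset
Bit 10: prefix='1' -> emit 'p', reset
Bit 11: prefix='0' (no match yet)
Bit 12: prefix='00' -> emit 'e', reset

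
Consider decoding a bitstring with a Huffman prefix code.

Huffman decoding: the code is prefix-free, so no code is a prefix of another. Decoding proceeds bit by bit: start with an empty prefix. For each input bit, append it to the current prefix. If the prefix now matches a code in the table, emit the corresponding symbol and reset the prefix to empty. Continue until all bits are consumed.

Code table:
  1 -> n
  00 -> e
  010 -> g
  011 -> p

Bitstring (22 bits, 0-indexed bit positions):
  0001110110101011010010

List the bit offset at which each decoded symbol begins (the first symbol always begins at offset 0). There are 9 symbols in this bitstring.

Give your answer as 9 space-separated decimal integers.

Bit 0: prefix='0' (no match yet)
Bit 1: prefix='00' -> emit 'e', reset
Bit 2: prefix='0' (no match yet)
Bit 3: prefix='01' (no match yet)
Bit 4: prefix='011' -> emit 'p', reset
Bit 5: prefix='1' -> emit 'n', reset
Bit 6: prefix='0' (no match yet)
Bit 7: prefix='01' (no match yet)
Bit 8: prefix='011' -> emit 'p', reset
Bit 9: prefix='0' (no match yet)
Bit 10: prefix='01' (no match yet)
Bit 11: prefix='010' -> emit 'g', reset
Bit 12: prefix='1' -> emit 'n', reset
Bit 13: prefix='0' (no match yet)
Bit 14: prefix='01' (no match yet)
Bit 15: prefix='011' -> emit 'p', reset
Bit 16: prefix='0' (no match yet)
Bit 17: prefix='01' (no match yet)
Bit 18: prefix='010' -> emit 'g', reset
Bit 19: prefix='0' (no match yet)
Bit 20: prefix='01' (no match yet)
Bit 21: prefix='010' -> emit 'g', reset

Answer: 0 2 5 6 9 12 13 16 19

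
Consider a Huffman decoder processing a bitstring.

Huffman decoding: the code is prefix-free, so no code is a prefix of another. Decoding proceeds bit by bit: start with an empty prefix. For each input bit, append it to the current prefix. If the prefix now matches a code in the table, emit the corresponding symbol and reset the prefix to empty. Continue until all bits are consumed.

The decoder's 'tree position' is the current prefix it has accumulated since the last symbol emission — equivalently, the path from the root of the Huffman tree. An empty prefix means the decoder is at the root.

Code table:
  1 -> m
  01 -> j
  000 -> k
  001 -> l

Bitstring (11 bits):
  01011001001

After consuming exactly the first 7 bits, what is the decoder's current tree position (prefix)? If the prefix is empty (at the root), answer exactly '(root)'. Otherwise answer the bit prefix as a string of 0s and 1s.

Bit 0: prefix='0' (no match yet)
Bit 1: prefix='01' -> emit 'j', reset
Bit 2: prefix='0' (no match yet)
Bit 3: prefix='01' -> emit 'j', reset
Bit 4: prefix='1' -> emit 'm', reset
Bit 5: prefix='0' (no match yet)
Bit 6: prefix='00' (no match yet)

Answer: 00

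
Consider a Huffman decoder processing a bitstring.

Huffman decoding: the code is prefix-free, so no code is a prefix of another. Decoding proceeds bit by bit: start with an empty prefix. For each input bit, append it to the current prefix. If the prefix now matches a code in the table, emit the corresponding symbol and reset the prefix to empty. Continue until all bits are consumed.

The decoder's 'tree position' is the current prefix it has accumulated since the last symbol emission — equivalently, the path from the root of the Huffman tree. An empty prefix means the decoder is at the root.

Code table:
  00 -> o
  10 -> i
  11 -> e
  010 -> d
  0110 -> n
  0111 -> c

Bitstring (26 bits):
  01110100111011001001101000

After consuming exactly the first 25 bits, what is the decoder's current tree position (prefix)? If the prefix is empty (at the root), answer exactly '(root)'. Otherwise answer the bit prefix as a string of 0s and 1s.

Answer: 0

Derivation:
Bit 0: prefix='0' (no match yet)
Bit 1: prefix='01' (no match yet)
Bit 2: prefix='011' (no match yet)
Bit 3: prefix='0111' -> emit 'c', reset
Bit 4: prefix='0' (no match yet)
Bit 5: prefix='01' (no match yet)
Bit 6: prefix='010' -> emit 'd', reset
Bit 7: prefix='0' (no match yet)
Bit 8: prefix='01' (no match yet)
Bit 9: prefix='011' (no match yet)
Bit 10: prefix='0111' -> emit 'c', reset
Bit 11: prefix='0' (no match yet)
Bit 12: prefix='01' (no match yet)
Bit 13: prefix='011' (no match yet)
Bit 14: prefix='0110' -> emit 'n', reset
Bit 15: prefix='0' (no match yet)
Bit 16: prefix='01' (no match yet)
Bit 17: prefix='010' -> emit 'd', reset
Bit 18: prefix='0' (no match yet)
Bit 19: prefix='01' (no match yet)
Bit 20: prefix='011' (no match yet)
Bit 21: prefix='0110' -> emit 'n', reset
Bit 22: prefix='1' (no match yet)
Bit 23: prefix='10' -> emit 'i', reset
Bit 24: prefix='0' (no match yet)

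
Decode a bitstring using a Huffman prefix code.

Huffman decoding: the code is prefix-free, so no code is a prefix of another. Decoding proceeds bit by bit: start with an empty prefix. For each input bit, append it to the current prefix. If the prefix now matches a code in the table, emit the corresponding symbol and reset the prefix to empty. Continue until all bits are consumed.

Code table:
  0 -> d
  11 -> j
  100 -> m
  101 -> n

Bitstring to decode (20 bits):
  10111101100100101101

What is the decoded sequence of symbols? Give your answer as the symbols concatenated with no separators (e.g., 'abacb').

Bit 0: prefix='1' (no match yet)
Bit 1: prefix='10' (no match yet)
Bit 2: prefix='101' -> emit 'n', reset
Bit 3: prefix='1' (no match yet)
Bit 4: prefix='11' -> emit 'j', reset
Bit 5: prefix='1' (no match yet)
Bit 6: prefix='10' (no match yet)
Bit 7: prefix='101' -> emit 'n', reset
Bit 8: prefix='1' (no match yet)
Bit 9: prefix='10' (no match yet)
Bit 10: prefix='100' -> emit 'm', reset
Bit 11: prefix='1' (no match yet)
Bit 12: prefix='10' (no match yet)
Bit 13: prefix='100' -> emit 'm', reset
Bit 14: prefix='1' (no match yet)
Bit 15: prefix='10' (no match yet)
Bit 16: prefix='101' -> emit 'n', reset
Bit 17: prefix='1' (no match yet)
Bit 18: prefix='10' (no match yet)
Bit 19: prefix='101' -> emit 'n', reset

Answer: njnmmnn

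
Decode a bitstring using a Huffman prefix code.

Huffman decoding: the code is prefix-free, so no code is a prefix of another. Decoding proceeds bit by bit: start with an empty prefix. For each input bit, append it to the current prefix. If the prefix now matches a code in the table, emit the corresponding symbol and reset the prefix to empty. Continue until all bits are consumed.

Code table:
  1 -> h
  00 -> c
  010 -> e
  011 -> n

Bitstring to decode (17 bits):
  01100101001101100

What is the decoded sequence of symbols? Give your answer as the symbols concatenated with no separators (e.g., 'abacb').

Answer: nchennc

Derivation:
Bit 0: prefix='0' (no match yet)
Bit 1: prefix='01' (no match yet)
Bit 2: prefix='011' -> emit 'n', reset
Bit 3: prefix='0' (no match yet)
Bit 4: prefix='00' -> emit 'c', reset
Bit 5: prefix='1' -> emit 'h', reset
Bit 6: prefix='0' (no match yet)
Bit 7: prefix='01' (no match yet)
Bit 8: prefix='010' -> emit 'e', reset
Bit 9: prefix='0' (no match yet)
Bit 10: prefix='01' (no match yet)
Bit 11: prefix='011' -> emit 'n', reset
Bit 12: prefix='0' (no match yet)
Bit 13: prefix='01' (no match yet)
Bit 14: prefix='011' -> emit 'n', reset
Bit 15: prefix='0' (no match yet)
Bit 16: prefix='00' -> emit 'c', reset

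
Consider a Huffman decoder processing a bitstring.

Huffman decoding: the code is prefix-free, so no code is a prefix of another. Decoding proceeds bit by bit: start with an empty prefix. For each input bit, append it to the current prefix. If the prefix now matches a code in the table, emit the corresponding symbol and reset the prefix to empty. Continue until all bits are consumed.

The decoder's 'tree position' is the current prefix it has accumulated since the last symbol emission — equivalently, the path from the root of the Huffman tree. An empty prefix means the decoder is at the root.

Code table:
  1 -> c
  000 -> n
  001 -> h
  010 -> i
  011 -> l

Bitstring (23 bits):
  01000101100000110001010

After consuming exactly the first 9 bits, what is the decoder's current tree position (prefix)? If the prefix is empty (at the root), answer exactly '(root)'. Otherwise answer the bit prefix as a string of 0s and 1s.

Answer: (root)

Derivation:
Bit 0: prefix='0' (no match yet)
Bit 1: prefix='01' (no match yet)
Bit 2: prefix='010' -> emit 'i', reset
Bit 3: prefix='0' (no match yet)
Bit 4: prefix='00' (no match yet)
Bit 5: prefix='001' -> emit 'h', reset
Bit 6: prefix='0' (no match yet)
Bit 7: prefix='01' (no match yet)
Bit 8: prefix='011' -> emit 'l', reset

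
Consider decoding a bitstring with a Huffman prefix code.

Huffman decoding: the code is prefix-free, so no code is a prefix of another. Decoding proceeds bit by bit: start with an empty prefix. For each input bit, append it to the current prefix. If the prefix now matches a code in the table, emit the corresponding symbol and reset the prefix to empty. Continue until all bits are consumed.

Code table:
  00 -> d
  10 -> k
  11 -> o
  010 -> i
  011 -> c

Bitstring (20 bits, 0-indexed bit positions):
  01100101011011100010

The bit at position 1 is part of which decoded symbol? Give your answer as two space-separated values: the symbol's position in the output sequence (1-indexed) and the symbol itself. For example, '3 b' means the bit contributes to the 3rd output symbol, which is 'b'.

Answer: 1 c

Derivation:
Bit 0: prefix='0' (no match yet)
Bit 1: prefix='01' (no match yet)
Bit 2: prefix='011' -> emit 'c', reset
Bit 3: prefix='0' (no match yet)
Bit 4: prefix='00' -> emit 'd', reset
Bit 5: prefix='1' (no match yet)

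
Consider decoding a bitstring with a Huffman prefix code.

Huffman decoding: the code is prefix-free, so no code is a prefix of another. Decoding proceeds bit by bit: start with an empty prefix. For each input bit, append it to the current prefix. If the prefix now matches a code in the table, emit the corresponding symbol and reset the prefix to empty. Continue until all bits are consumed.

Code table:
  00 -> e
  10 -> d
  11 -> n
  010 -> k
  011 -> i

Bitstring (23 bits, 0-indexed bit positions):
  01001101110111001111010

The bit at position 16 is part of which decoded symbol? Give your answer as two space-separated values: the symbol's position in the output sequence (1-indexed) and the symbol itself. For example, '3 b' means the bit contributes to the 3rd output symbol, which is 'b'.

Bit 0: prefix='0' (no match yet)
Bit 1: prefix='01' (no match yet)
Bit 2: prefix='010' -> emit 'k', reset
Bit 3: prefix='0' (no match yet)
Bit 4: prefix='01' (no match yet)
Bit 5: prefix='011' -> emit 'i', reset
Bit 6: prefix='0' (no match yet)
Bit 7: prefix='01' (no match yet)
Bit 8: prefix='011' -> emit 'i', reset
Bit 9: prefix='1' (no match yet)
Bit 10: prefix='10' -> emit 'd', reset
Bit 11: prefix='1' (no match yet)
Bit 12: prefix='11' -> emit 'n', reset
Bit 13: prefix='1' (no match yet)
Bit 14: prefix='10' -> emit 'd', reset
Bit 15: prefix='0' (no match yet)
Bit 16: prefix='01' (no match yet)
Bit 17: prefix='011' -> emit 'i', reset
Bit 18: prefix='1' (no match yet)
Bit 19: prefix='11' -> emit 'n', reset
Bit 20: prefix='0' (no match yet)

Answer: 7 i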